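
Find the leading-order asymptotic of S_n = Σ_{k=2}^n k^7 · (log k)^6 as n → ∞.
S_n ~ n^8 · (log n)^6 / 8

By integral comparison, S_n = ∫_1^n x^7 · (log x)^6 dx + O(n^7 · (log n)^6). For the integral, the leading term of ∫_1^n x^7 (log x)^6 dx is n^8/8 · (log n)^6 (by repeated integration by parts; each step lowers the log-exponent and produces a relatively O(1/log n) correction). Hence S_n ~ n^8 · (log n)^6 / 8.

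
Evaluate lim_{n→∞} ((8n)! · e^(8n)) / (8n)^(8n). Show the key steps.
lim = ∞

Stirling: (8n)! ~ sqrt(2π·8n) · (8n/e)^(8n). Hence
  (8n)! · e^(8n) / (8n)^(8n) ~ sqrt(2π·8n) = sqrt(2π·8) · sqrt(n) → ∞.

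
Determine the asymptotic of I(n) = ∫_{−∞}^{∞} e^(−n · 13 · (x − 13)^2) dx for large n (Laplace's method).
I(n) = sqrt(π/(13n))

Here φ(x) = 13 · (x − 13)^2 has its unique minimum at x* = 13 with φ(x*) = 0 and φ''(x*) = 26. Laplace's method gives
  I(n) ~ e^(−n φ(x*)) · sqrt(2π / (n · φ''(x*))) = sqrt(2π / (26n)) = sqrt(π/(13n)).
This is exact: substituting u = (x − 13)·sqrt(13n) gives I(n) = (1/sqrt(13n)) ∫_{−∞}^{∞} e^(−u^2) du = sqrt(π/(13n)).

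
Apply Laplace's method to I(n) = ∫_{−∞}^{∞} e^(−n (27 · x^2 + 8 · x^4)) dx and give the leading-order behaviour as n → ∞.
I(n) ~ sqrt(π/(27n))

φ(x) = 27 · x^2 + 8 · x^4 has its unique global minimum at x* = 0 (since φ'(x) = 54x + 32x^3 = 0 only at x = 0 for real x with both coefficients positive, and φ → ∞ as |x| → ∞). At x* = 0, φ(0) = 0 and φ''(0) = 54. Laplace's method then gives
  I(n) ~ sqrt(2π / (n · φ''(0))) · e^(−n φ(0)) = sqrt(2π / (54n)) = sqrt(π/(27n)).
The 8 · x^4 term contributes only at subleading order (an O(1/n) relative correction).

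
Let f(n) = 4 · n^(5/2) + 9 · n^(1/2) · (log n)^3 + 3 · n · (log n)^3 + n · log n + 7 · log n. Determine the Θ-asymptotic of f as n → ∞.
f(n) ∈ Θ(n^(5/2))

Compare the terms by growth order. For large n, n^a · (log n)^b dominates n^a' · (log n)^b' iff a > a', or (a = a' and b > b'). Ranking the 5 terms shows the dominant one is 4 · n^(5/2). Hence f(n) ∈ Θ(n^(5/2)).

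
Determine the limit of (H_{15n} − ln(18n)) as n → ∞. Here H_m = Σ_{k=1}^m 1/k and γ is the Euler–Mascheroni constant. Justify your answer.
lim = ln(5/6) + γ

By Euler-Maclaurin, H_m = ln m + γ + O(1/m). So
  H_{15n} − ln(18n) = ln(15n) + γ − ln(18n) + O(1/n)
                       = ln(15/18) + γ + O(1/n).
Hence the limit is ln(15/18) + γ (= ln(5/6)).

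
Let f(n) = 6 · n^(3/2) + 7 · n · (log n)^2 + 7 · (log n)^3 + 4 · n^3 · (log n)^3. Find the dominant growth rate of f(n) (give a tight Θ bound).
f(n) ∈ Θ(n^3 · (log n)^3)

Compare the terms by growth order. For large n, n^a · (log n)^b dominates n^a' · (log n)^b' iff a > a', or (a = a' and b > b'). Ranking the 4 terms shows the dominant one is 4 · n^3 · (log n)^3. Hence f(n) ∈ Θ(n^3 · (log n)^3).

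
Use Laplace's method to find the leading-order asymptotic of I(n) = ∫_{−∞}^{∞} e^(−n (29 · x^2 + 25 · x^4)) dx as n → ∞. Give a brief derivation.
I(n) ~ sqrt(π/(29n))

φ(x) = 29 · x^2 + 25 · x^4 has its unique global minimum at x* = 0 (since φ'(x) = 58x + 100x^3 = 0 only at x = 0 for real x with both coefficients positive, and φ → ∞ as |x| → ∞). At x* = 0, φ(0) = 0 and φ''(0) = 58. Laplace's method then gives
  I(n) ~ sqrt(2π / (n · φ''(0))) · e^(−n φ(0)) = sqrt(2π / (58n)) = sqrt(π/(29n)).
The 25 · x^4 term contributes only at subleading order (an O(1/n) relative correction).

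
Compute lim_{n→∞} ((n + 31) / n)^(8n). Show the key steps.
lim = e^248

Rewrite as (1 + 31/n)^(8n). By the standard limit (1 + x/n)^n → e^x, we have (1 + 31/n)^n → e^31, and raising to the 8th power gives e^248.
More precisely, ln[(1 + 31/n)^(8n)] = 8n · ln(1 + 31/n) = 8n · (31/n + O(1/n^2)) = 248 + O(1/n) → 248.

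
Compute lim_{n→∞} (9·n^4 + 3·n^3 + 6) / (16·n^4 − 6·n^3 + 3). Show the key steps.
lim = 9/16

For large n the leading n^4 terms dominate both numerator and denominator. Dividing top and bottom by n^4, every other term tends to 0, leaving 9/16.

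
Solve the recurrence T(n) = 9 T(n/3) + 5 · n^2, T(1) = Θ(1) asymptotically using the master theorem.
T(n) = Θ(n^2 log n)

log_3 9 = 2, and f(n) = 5 · n^2 = Θ(n^(log_3 9)). This is Case 2 of the master theorem: T(n) = Θ(f(n) · log n) = Θ(n^2 log n).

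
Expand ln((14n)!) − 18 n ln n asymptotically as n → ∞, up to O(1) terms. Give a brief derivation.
ln((14n)!) − 18 n ln n = −4 n ln n + 14(ln 14 − 1) n + (1/2) ln(2π·14n) + O(1/n)

Stirling: ln((14n)!) = 14n ln(14n) − 14n + (1/2) ln(2π·14n) + O(1/n).
Expand 14n ln(14n) = 14n (ln n + ln 14) = 14n ln n + 14n ln 14.
Subtract 18n ln n: leading term is (14 − 18) n ln n = −4 n ln n. The next term is 14n ln 14 − 14n = 14(ln 14 − 1) n. Then the (1/2) ln(2π·14n) correction.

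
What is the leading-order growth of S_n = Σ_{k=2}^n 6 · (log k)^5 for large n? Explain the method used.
S_n ~ 6 · n · (log n)^5

By integral comparison, S_n = ∫_1^n 6 · (log x)^5 dx + O((log n)^5). For the integral, the leading term of ∫_1^n (log x)^5 dx is n · (log n)^5 (by repeated integration by parts; each step lowers the log-exponent and produces a relatively O(1/log n) correction). Hence S_n ~ 6 · n · (log n)^5.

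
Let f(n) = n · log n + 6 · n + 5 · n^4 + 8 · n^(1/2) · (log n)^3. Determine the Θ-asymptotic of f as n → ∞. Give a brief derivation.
f(n) ∈ Θ(n^4)

Compare the terms by growth order. For large n, n^a · (log n)^b dominates n^a' · (log n)^b' iff a > a', or (a = a' and b > b'). Ranking the 4 terms shows the dominant one is 5 · n^4. Hence f(n) ∈ Θ(n^4).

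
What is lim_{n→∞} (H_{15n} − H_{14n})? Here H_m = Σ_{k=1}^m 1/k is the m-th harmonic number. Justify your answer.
lim = ln(15/14)

Euler-Maclaurin gives H_m = ln m + γ + 1/(2m) + O(1/m^2). The γ and O(1/m) terms cancel in the difference:
  H_{15n} − H_{14n} = ln(15n) − ln(14n) + O(1/n) = ln(15/14) + O(1/n).
Hence the limit is ln(15/14).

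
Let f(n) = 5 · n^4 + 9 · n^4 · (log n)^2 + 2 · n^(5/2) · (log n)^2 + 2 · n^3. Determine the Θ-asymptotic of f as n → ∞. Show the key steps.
f(n) ∈ Θ(n^4 · (log n)^2)

Compare the terms by growth order. For large n, n^a · (log n)^b dominates n^a' · (log n)^b' iff a > a', or (a = a' and b > b'). Ranking the 4 terms shows the dominant one is 9 · n^4 · (log n)^2. Hence f(n) ∈ Θ(n^4 · (log n)^2).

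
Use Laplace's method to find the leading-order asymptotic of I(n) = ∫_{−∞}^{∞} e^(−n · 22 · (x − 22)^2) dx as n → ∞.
I(n) = sqrt(π/(22n))

Here φ(x) = 22 · (x − 22)^2 has its unique minimum at x* = 22 with φ(x*) = 0 and φ''(x*) = 44. Laplace's method gives
  I(n) ~ e^(−n φ(x*)) · sqrt(2π / (n · φ''(x*))) = sqrt(2π / (44n)) = sqrt(π/(22n)).
This is exact: substituting u = (x − 22)·sqrt(22n) gives I(n) = (1/sqrt(22n)) ∫_{−∞}^{∞} e^(−u^2) du = sqrt(π/(22n)).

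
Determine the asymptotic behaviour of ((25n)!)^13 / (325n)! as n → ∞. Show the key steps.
((25n)!)^13/(325n)! ~ ((2π·25n)^(12/2) / sqrt(13)) · 13^(−13·25n)  →  0

Write N = 25n. Stirling: N! ~ sqrt(2π N)(N/e)^N and (13N)! ~ sqrt(2π·13N)·(13N/e)^(13N).
  (N!)^13/(13N)! ~ (2π N)^(13/2) (N/e)^(13N) / [sqrt(2π·13N) (13N/e)^(13N)]
     = (2π N)^(13/2) / sqrt(2π·13N) · (N/(13N))^(13N)
     = (2π N)^((13−1)/2) / sqrt(13) · 13^(−13N).
Since 13^13 > 1, the factor 13^(−13N) decays exponentially, so the ratio → 0. Substituting N = 25n gives the stated form.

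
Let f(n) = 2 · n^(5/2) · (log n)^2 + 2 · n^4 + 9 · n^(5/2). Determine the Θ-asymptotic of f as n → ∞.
f(n) ∈ Θ(n^4)

Compare the terms by growth order. For large n, n^a · (log n)^b dominates n^a' · (log n)^b' iff a > a', or (a = a' and b > b'). Ranking the 3 terms shows the dominant one is 2 · n^4. Hence f(n) ∈ Θ(n^4).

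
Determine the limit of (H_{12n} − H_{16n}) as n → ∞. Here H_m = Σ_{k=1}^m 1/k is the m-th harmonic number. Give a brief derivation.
lim = ln(12/16) = ln(3/4)

Euler-Maclaurin gives H_m = ln m + γ + 1/(2m) + O(1/m^2). The γ and O(1/m) terms cancel in the difference:
  H_{12n} − H_{16n} = ln(12n) − ln(16n) + O(1/n) = ln(12/16) + O(1/n).
Hence the limit is ln(12/16) = ln(3/4).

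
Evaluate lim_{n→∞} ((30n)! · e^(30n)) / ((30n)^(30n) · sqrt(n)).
lim = sqrt(2π·30)

Stirling: (30n)! ~ sqrt(2π·30n) · (30n/e)^(30n). Hence
  (30n)! · e^(30n) / (30n)^(30n) ~ sqrt(2π·30n).
Dividing by sqrt(n): sqrt(2π·30n) / sqrt(n) = sqrt(2π·30) · n^((1−1)/2), so the limit is sqrt(2π·30).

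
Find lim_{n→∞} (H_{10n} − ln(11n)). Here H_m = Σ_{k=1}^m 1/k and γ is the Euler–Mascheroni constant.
lim = ln(10/11) + γ

By Euler-Maclaurin, H_m = ln m + γ + O(1/m). So
  H_{10n} − ln(11n) = ln(10n) + γ − ln(11n) + O(1/n)
                       = ln(10/11) + γ + O(1/n).
Hence the limit is ln(10/11) + γ.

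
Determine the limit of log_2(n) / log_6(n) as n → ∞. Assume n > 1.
lim = ln(6) / ln(2) = log_2(6)

Change of base: log_2(n) = ln n / ln 2 and log_6(n) = ln n / ln 6. The ratio is (ln n / ln 2) · (ln 6 / ln n) = ln 6 / ln 2, a constant independent of n. So the limit is ln 6 / ln 2 = log_2(6).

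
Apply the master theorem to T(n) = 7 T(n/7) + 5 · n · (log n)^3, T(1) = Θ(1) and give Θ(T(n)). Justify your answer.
T(n) = Θ(n · (log n)^4)

Here log_7 7 = 1 and f(n) = 5 · n · (log n)^3 = Θ(n^(log_7 7) · (log n)^3). This is the extended Case 2 of the master theorem (f matches the critical exponent up to log factors), giving T(n) = Θ(n^(log_7 7) · (log n)^(3+1)) = Θ(n · (log n)^4).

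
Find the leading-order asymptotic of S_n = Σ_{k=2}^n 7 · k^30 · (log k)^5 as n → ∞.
S_n ~ 7 · n^31 · (log n)^5 / 31

By integral comparison, S_n = ∫_1^n 7 · x^30 · (log x)^5 dx + O(n^30 · (log n)^5). For the integral, the leading term of ∫_1^n x^30 (log x)^5 dx is n^31/31 · (log n)^5 (by repeated integration by parts; each step lowers the log-exponent and produces a relatively O(1/log n) correction). Hence S_n ~ 7 · n^31 · (log n)^5 / 31.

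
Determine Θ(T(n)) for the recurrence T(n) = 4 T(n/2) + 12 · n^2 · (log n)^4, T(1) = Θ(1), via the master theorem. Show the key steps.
T(n) = Θ(n^2 · (log n)^5)

Here log_2 4 = 2 and f(n) = 12 · n^2 · (log n)^4 = Θ(n^(log_2 4) · (log n)^4). This is the extended Case 2 of the master theorem (f matches the critical exponent up to log factors), giving T(n) = Θ(n^(log_2 4) · (log n)^(4+1)) = Θ(n^2 · (log n)^5).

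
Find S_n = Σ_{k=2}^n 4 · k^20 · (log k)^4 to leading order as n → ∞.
S_n ~ 4 · n^21 · (log n)^4 / 21

By integral comparison, S_n = ∫_1^n 4 · x^20 · (log x)^4 dx + O(n^20 · (log n)^4). For the integral, the leading term of ∫_1^n x^20 (log x)^4 dx is n^21/21 · (log n)^4 (by repeated integration by parts; each step lowers the log-exponent and produces a relatively O(1/log n) correction). Hence S_n ~ 4 · n^21 · (log n)^4 / 21.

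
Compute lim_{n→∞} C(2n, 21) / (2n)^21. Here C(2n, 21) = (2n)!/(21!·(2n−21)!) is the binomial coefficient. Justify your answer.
lim = 1/21! = 1/51090942171709440000

With N = 2n → ∞: C(N, 21) / N^21 = [N(N−1)…(N−20)] / (21! · N^21) = (1/21!) · 1 · (1 − 1/(2n)) · … · (1 − 20/(2n)). Each factor → 1 as N → ∞, so the limit is 1/21! = 1/51090942171709440000.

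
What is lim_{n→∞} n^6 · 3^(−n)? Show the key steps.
lim = 0

Exponentials with base > 1 dominate every fixed polynomial: for any fixed c, n^c / 3^n → 0 as n → ∞ (e.g. by the ratio test, or by writing 3^n = e^(n ln 3) and noting e^(n ln 3) / n^c → ∞). Hence n^6 · 3^(−n) = n^6 / 3^n → 0.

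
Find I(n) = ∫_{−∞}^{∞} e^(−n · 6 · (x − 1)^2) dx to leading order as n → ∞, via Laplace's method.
I(n) = sqrt(π/(6n))

Here φ(x) = 6 · (x − 1)^2 has its unique minimum at x* = 1 with φ(x*) = 0 and φ''(x*) = 12. Laplace's method gives
  I(n) ~ e^(−n φ(x*)) · sqrt(2π / (n · φ''(x*))) = sqrt(2π / (12n)) = sqrt(π/(6n)).
This is exact: substituting u = (x − 1)·sqrt(6n) gives I(n) = (1/sqrt(6n)) ∫_{−∞}^{∞} e^(−u^2) du = sqrt(π/(6n)).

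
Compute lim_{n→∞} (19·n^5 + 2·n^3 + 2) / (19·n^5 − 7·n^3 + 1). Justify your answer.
lim = 19/19 = 1

For large n the leading n^5 terms dominate both numerator and denominator. Dividing top and bottom by n^5, every other term tends to 0, leaving 19/19 = 1.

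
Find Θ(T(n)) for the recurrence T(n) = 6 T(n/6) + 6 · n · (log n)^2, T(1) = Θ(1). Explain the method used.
T(n) = Θ(n · (log n)^3)

Here log_6 6 = 1 and f(n) = 6 · n · (log n)^2 = Θ(n^(log_6 6) · (log n)^2). This is the extended Case 2 of the master theorem (f matches the critical exponent up to log factors), giving T(n) = Θ(n^(log_6 6) · (log n)^(2+1)) = Θ(n · (log n)^3).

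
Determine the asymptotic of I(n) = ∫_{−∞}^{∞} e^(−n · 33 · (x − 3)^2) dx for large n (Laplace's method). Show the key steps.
I(n) = sqrt(π/(33n))

Here φ(x) = 33 · (x − 3)^2 has its unique minimum at x* = 3 with φ(x*) = 0 and φ''(x*) = 66. Laplace's method gives
  I(n) ~ e^(−n φ(x*)) · sqrt(2π / (n · φ''(x*))) = sqrt(2π / (66n)) = sqrt(π/(33n)).
This is exact: substituting u = (x − 3)·sqrt(33n) gives I(n) = (1/sqrt(33n)) ∫_{−∞}^{∞} e^(−u^2) du = sqrt(π/(33n)).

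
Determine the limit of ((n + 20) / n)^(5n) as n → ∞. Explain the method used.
lim = e^100

Rewrite as (1 + 20/n)^(5n). By the standard limit (1 + x/n)^n → e^x, we have (1 + 20/n)^n → e^20, and raising to the 5th power gives e^100.
More precisely, ln[(1 + 20/n)^(5n)] = 5n · ln(1 + 20/n) = 5n · (20/n + O(1/n^2)) = 100 + O(1/n) → 100.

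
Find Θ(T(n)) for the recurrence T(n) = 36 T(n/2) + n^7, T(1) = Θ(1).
T(n) = Θ(n^7)

log_2 36 ≈ 5.170. f(n) = n^7 dominates n^(log_2 36) since 7 > 5.170, and the regularity condition a·f(n/b) = 36·(n/2)^7 = (36/128)·n^7 ≤ c·f(n) holds with c = 36/128 ≈ 0.281 < 1. So this is Case 3: T(n) = Θ(f(n)) = Θ(n^7).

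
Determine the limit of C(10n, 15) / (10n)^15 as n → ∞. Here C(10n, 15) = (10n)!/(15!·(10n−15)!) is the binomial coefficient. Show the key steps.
lim = 1/15! = 1/1307674368000

With N = 10n → ∞: C(N, 15) / N^15 = [N(N−1)…(N−14)] / (15! · N^15) = (1/15!) · 1 · (1 − 1/(10n)) · … · (1 − 14/(10n)). Each factor → 1 as N → ∞, so the limit is 1/15! = 1/1307674368000.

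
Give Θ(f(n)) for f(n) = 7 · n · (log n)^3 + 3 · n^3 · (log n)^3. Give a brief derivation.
f(n) ∈ Θ(n^3 · (log n)^3)

Compare the terms by growth order. For large n, n^a · (log n)^b dominates n^a' · (log n)^b' iff a > a', or (a = a' and b > b'). Ranking the 2 terms shows the dominant one is 3 · n^3 · (log n)^3. Hence f(n) ∈ Θ(n^3 · (log n)^3).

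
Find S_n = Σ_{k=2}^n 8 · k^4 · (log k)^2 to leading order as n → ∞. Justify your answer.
S_n ~ 8 · n^5 · (log n)^2 / 5

By integral comparison, S_n = ∫_1^n 8 · x^4 · (log x)^2 dx + O(n^4 · (log n)^2). For the integral, the leading term of ∫_1^n x^4 (log x)^2 dx is n^5/5 · (log n)^2 (by repeated integration by parts; each step lowers the log-exponent and produces a relatively O(1/log n) correction). Hence S_n ~ 8 · n^5 · (log n)^2 / 5.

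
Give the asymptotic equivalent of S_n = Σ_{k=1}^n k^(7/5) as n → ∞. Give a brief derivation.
S_n ~ (5/12) · n^(12/5)

Integral comparison: Σ_{k=1}^n k^(7/5) = ∫_0^n x^(7/5) dx + O(n^(7/5)). The integral is n^(1 + 7/5) / (1 + 7/5) = n^((7+5)/5) / ((7+5)/5) = (5/12) · n^(12/5).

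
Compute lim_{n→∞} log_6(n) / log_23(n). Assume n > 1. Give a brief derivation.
lim = ln(23) / ln(6) = log_6(23)

Change of base: log_6(n) = ln n / ln 6 and log_23(n) = ln n / ln 23. The ratio is (ln n / ln 6) · (ln 23 / ln n) = ln 23 / ln 6, a constant independent of n. So the limit is ln 23 / ln 6 = log_6(23).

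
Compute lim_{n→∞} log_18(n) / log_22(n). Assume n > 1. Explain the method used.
lim = ln(22) / ln(18) = log_18(22)

Change of base: log_18(n) = ln n / ln 18 and log_22(n) = ln n / ln 22. The ratio is (ln n / ln 18) · (ln 22 / ln n) = ln 22 / ln 18, a constant independent of n. So the limit is ln 22 / ln 18 = log_18(22).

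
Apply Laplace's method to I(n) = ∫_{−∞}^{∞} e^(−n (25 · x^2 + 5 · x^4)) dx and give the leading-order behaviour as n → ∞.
I(n) ~ sqrt(π/(25n))

φ(x) = 25 · x^2 + 5 · x^4 has its unique global minimum at x* = 0 (since φ'(x) = 50x + 20x^3 = 0 only at x = 0 for real x with both coefficients positive, and φ → ∞ as |x| → ∞). At x* = 0, φ(0) = 0 and φ''(0) = 50. Laplace's method then gives
  I(n) ~ sqrt(2π / (n · φ''(0))) · e^(−n φ(0)) = sqrt(2π / (50n)) = sqrt(π/(25n)).
The 5 · x^4 term contributes only at subleading order (an O(1/n) relative correction).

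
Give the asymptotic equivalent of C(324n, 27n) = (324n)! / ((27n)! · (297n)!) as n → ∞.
C(324n, 27n) ~ (8916100448256/285311670611)^(27n) · sqrt(6/(11π·27n))

Write N = 27n. Apply Stirling to each factorial:
  (12N)! ~ sqrt(2π·12N) · (12N/e)^(12N),
  N! ~ sqrt(2π N) · (N/e)^N,
  (11N)! ~ sqrt(2π·11N) · (11N/e)^(11N).
The exponential factors combine to (12N)^(12N) / (N^N · (11N)^(11N)) = 12^(12N)/11^(11N) = (12^12/11^11)^N = (8916100448256/285311670611)^N.
The square-root prefactors combine to sqrt(2π·12N) / (sqrt(2π N)·sqrt(2π·11N)) = sqrt(12 / (2π·11·N)) = sqrt(6/(11π·27n)).
Substituting N = 27n: C(324n, 27n) ~ (8916100448256/285311670611)^(27n) · sqrt(6/(11π·27n)).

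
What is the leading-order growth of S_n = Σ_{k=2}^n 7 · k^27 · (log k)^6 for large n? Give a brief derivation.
S_n ~ n^28 · (log n)^6 / 4

By integral comparison, S_n = ∫_1^n 7 · x^27 · (log x)^6 dx + O(n^27 · (log n)^6). For the integral, the leading term of ∫_1^n x^27 (log x)^6 dx is n^28/28 · (log n)^6 (by repeated integration by parts; each step lowers the log-exponent and produces a relatively O(1/log n) correction). Hence S_n ~ n^28 · (log n)^6 / 4.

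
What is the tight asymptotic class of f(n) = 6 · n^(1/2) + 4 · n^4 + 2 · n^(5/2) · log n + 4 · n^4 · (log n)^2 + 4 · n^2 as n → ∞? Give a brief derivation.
f(n) ∈ Θ(n^4 · (log n)^2)

Compare the terms by growth order. For large n, n^a · (log n)^b dominates n^a' · (log n)^b' iff a > a', or (a = a' and b > b'). Ranking the 5 terms shows the dominant one is 4 · n^4 · (log n)^2. Hence f(n) ∈ Θ(n^4 · (log n)^2).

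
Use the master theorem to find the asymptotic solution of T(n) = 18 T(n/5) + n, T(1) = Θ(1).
T(n) = Θ(n^(log_5 18))

Master theorem: compare f(n) = n to n^(log_5 18) where log_5 18 ≈ 1.796. Since 1 < log_5 18, we have f(n) = O(n^(log_5 18 − ε)) for some ε > 0 — Case 1. Hence T(n) = Θ(n^(log_5 18)).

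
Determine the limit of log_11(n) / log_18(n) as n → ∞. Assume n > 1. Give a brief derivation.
lim = ln(18) / ln(11) = log_11(18)

Change of base: log_11(n) = ln n / ln 11 and log_18(n) = ln n / ln 18. The ratio is (ln n / ln 11) · (ln 18 / ln n) = ln 18 / ln 11, a constant independent of n. So the limit is ln 18 / ln 11 = log_11(18).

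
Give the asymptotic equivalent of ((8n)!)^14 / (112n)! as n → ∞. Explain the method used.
((8n)!)^14/(112n)! ~ ((2π·8n)^(13/2) / sqrt(14)) · 14^(−14·8n)  →  0

Write N = 8n. Stirling: N! ~ sqrt(2π N)(N/e)^N and (14N)! ~ sqrt(2π·14N)·(14N/e)^(14N).
  (N!)^14/(14N)! ~ (2π N)^(14/2) (N/e)^(14N) / [sqrt(2π·14N) (14N/e)^(14N)]
     = (2π N)^(14/2) / sqrt(2π·14N) · (N/(14N))^(14N)
     = (2π N)^((14−1)/2) / sqrt(14) · 14^(−14N).
Since 14^14 > 1, the factor 14^(−14N) decays exponentially, so the ratio → 0. Substituting N = 8n gives the stated form.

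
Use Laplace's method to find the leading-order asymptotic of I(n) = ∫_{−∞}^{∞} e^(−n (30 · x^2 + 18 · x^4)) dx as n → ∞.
I(n) ~ sqrt(π/(30n))

φ(x) = 30 · x^2 + 18 · x^4 has its unique global minimum at x* = 0 (since φ'(x) = 60x + 72x^3 = 0 only at x = 0 for real x with both coefficients positive, and φ → ∞ as |x| → ∞). At x* = 0, φ(0) = 0 and φ''(0) = 60. Laplace's method then gives
  I(n) ~ sqrt(2π / (n · φ''(0))) · e^(−n φ(0)) = sqrt(2π / (60n)) = sqrt(π/(30n)).
The 18 · x^4 term contributes only at subleading order (an O(1/n) relative correction).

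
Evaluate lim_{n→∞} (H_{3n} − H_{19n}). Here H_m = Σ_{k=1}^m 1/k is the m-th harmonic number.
lim = ln(3/19)

Euler-Maclaurin gives H_m = ln m + γ + 1/(2m) + O(1/m^2). The γ and O(1/m) terms cancel in the difference:
  H_{3n} − H_{19n} = ln(3n) − ln(19n) + O(1/n) = ln(3/19) + O(1/n).
Hence the limit is ln(3/19).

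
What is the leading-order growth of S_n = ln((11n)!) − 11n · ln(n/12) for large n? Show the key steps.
S_n ~ 11n · (ln 132 − 1) + O(ln n)

Stirling: ln((11n)!) = 11n ln(11n) − 11n + O(ln n).
  S_n = 11n ln(11n) − 11n − 11n ln(n/12) + O(ln n)
      = 11n ln(11n) − 11n ln n + 11n ln 12 − 11n + O(ln n)
      = 11n ln 11 + 11n ln 12 − 11n + O(ln n)
      = 11n (ln 132 − 1) + O(ln n).
Numerically ln(132) − 1 ≈ 3.8828.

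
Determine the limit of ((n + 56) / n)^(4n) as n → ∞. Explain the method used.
lim = e^224

Rewrite as (1 + 56/n)^(4n). By the standard limit (1 + x/n)^n → e^x, we have (1 + 56/n)^n → e^56, and raising to the 4th power gives e^224.
More precisely, ln[(1 + 56/n)^(4n)] = 4n · ln(1 + 56/n) = 4n · (56/n + O(1/n^2)) = 224 + O(1/n) → 224.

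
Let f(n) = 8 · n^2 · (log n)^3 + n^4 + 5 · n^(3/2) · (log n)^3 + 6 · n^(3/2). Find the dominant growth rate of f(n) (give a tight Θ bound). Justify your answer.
f(n) ∈ Θ(n^4)

Compare the terms by growth order. For large n, n^a · (log n)^b dominates n^a' · (log n)^b' iff a > a', or (a = a' and b > b'). Ranking the 4 terms shows the dominant one is n^4. Hence f(n) ∈ Θ(n^4).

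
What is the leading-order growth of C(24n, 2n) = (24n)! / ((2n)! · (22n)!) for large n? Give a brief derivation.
C(24n, 2n) ~ (8916100448256/285311670611)^(2n) · sqrt(6/(11π·2n))

Write N = 2n. Apply Stirling to each factorial:
  (12N)! ~ sqrt(2π·12N) · (12N/e)^(12N),
  N! ~ sqrt(2π N) · (N/e)^N,
  (11N)! ~ sqrt(2π·11N) · (11N/e)^(11N).
The exponential factors combine to (12N)^(12N) / (N^N · (11N)^(11N)) = 12^(12N)/11^(11N) = (12^12/11^11)^N = (8916100448256/285311670611)^N.
The square-root prefactors combine to sqrt(2π·12N) / (sqrt(2π N)·sqrt(2π·11N)) = sqrt(12 / (2π·11·N)) = sqrt(6/(11π·2n)).
Substituting N = 2n: C(24n, 2n) ~ (8916100448256/285311670611)^(2n) · sqrt(6/(11π·2n)).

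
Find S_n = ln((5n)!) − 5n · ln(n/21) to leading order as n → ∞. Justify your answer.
S_n ~ 5n · (ln 105 − 1) + O(ln n)

Stirling: ln((5n)!) = 5n ln(5n) − 5n + O(ln n).
  S_n = 5n ln(5n) − 5n − 5n ln(n/21) + O(ln n)
      = 5n ln(5n) − 5n ln n + 5n ln 21 − 5n + O(ln n)
      = 5n ln 5 + 5n ln 21 − 5n + O(ln n)
      = 5n (ln 105 − 1) + O(ln n).
Numerically ln(105) − 1 ≈ 3.6540.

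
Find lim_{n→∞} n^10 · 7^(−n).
lim = 0

Exponentials with base > 1 dominate every fixed polynomial: for any fixed c, n^c / 7^n → 0 as n → ∞ (e.g. by the ratio test, or by writing 7^n = e^(n ln 7) and noting e^(n ln 7) / n^c → ∞). Hence n^10 · 7^(−n) = n^10 / 7^n → 0.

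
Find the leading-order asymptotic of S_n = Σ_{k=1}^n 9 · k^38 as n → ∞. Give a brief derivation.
S_n ~ 3 · n^39 / 13

By integral comparison (Euler-Maclaurin), Σ_{k=1}^n 9 · k^38 = 9 · ∫_0^n x^38 dx + O(n^38) = 9 · n^39/39 = 3 · n^39 / 13 + O(n^38). (Equivalently, Faulhaber's formula gives the same leading term.)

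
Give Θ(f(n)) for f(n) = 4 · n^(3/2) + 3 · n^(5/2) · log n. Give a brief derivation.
f(n) ∈ Θ(n^(5/2) · log n)

Compare the terms by growth order. For large n, n^a · (log n)^b dominates n^a' · (log n)^b' iff a > a', or (a = a' and b > b'). Ranking the 2 terms shows the dominant one is 3 · n^(5/2) · log n. Hence f(n) ∈ Θ(n^(5/2) · log n).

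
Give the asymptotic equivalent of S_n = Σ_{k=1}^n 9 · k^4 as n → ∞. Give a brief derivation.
S_n ~ 9 · n^5 / 5

By integral comparison (Euler-Maclaurin), Σ_{k=1}^n 9 · k^4 = 9 · ∫_0^n x^4 dx + O(n^4) = 9 · n^5/5 + O(n^4). (Equivalently, Faulhaber's formula gives the same leading term.)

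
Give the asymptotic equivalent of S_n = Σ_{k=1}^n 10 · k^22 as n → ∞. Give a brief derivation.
S_n ~ 10 · n^23 / 23

By integral comparison (Euler-Maclaurin), Σ_{k=1}^n 10 · k^22 = 10 · ∫_0^n x^22 dx + O(n^22) = 10 · n^23/23 + O(n^22). (Equivalently, Faulhaber's formula gives the same leading term.)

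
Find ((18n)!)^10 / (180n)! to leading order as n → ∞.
((18n)!)^10/(180n)! ~ ((2π·18n)^(9/2) / sqrt(10)) · 10^(−10·18n)  →  0

Write N = 18n. Stirling: N! ~ sqrt(2π N)(N/e)^N and (10N)! ~ sqrt(2π·10N)·(10N/e)^(10N).
  (N!)^10/(10N)! ~ (2π N)^(10/2) (N/e)^(10N) / [sqrt(2π·10N) (10N/e)^(10N)]
     = (2π N)^(10/2) / sqrt(2π·10N) · (N/(10N))^(10N)
     = (2π N)^((10−1)/2) / sqrt(10) · 10^(−10N).
Since 10^10 > 1, the factor 10^(−10N) decays exponentially, so the ratio → 0. Substituting N = 18n gives the stated form.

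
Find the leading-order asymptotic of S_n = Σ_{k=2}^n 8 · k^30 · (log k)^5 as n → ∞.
S_n ~ 8 · n^31 · (log n)^5 / 31

By integral comparison, S_n = ∫_1^n 8 · x^30 · (log x)^5 dx + O(n^30 · (log n)^5). For the integral, the leading term of ∫_1^n x^30 (log x)^5 dx is n^31/31 · (log n)^5 (by repeated integration by parts; each step lowers the log-exponent and produces a relatively O(1/log n) correction). Hence S_n ~ 8 · n^31 · (log n)^5 / 31.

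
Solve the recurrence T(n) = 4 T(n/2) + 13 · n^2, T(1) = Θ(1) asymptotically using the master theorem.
T(n) = Θ(n^2 log n)

log_2 4 = 2, and f(n) = 13 · n^2 = Θ(n^(log_2 4)). This is Case 2 of the master theorem: T(n) = Θ(f(n) · log n) = Θ(n^2 log n).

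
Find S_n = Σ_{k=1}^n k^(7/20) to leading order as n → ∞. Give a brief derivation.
S_n ~ (20/27) · n^(27/20)

Integral comparison: Σ_{k=1}^n k^(7/20) = ∫_0^n x^(7/20) dx + O(n^(7/20)). The integral is n^(1 + 7/20) / (1 + 7/20) = n^((7+20)/20) / ((7+20)/20) = (20/27) · n^(27/20).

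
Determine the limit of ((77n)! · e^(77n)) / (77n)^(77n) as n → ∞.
lim = ∞

Stirling: (77n)! ~ sqrt(2π·77n) · (77n/e)^(77n). Hence
  (77n)! · e^(77n) / (77n)^(77n) ~ sqrt(2π·77n) = sqrt(2π·77) · sqrt(n) → ∞.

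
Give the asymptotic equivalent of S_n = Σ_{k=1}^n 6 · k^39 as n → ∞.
S_n ~ 3 · n^40 / 20

By integral comparison (Euler-Maclaurin), Σ_{k=1}^n 6 · k^39 = 6 · ∫_0^n x^39 dx + O(n^39) = 6 · n^40/40 = 3 · n^40 / 20 + O(n^39). (Equivalently, Faulhaber's formula gives the same leading term.)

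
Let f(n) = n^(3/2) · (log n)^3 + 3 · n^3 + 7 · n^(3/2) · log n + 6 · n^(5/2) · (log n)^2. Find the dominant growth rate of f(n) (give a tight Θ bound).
f(n) ∈ Θ(n^3)

Compare the terms by growth order. For large n, n^a · (log n)^b dominates n^a' · (log n)^b' iff a > a', or (a = a' and b > b'). Ranking the 4 terms shows the dominant one is 3 · n^3. Hence f(n) ∈ Θ(n^3).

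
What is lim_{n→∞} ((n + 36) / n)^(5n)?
lim = e^180

Rewrite as (1 + 36/n)^(5n). By the standard limit (1 + x/n)^n → e^x, we have (1 + 36/n)^n → e^36, and raising to the 5th power gives e^180.
More precisely, ln[(1 + 36/n)^(5n)] = 5n · ln(1 + 36/n) = 5n · (36/n + O(1/n^2)) = 180 + O(1/n) → 180.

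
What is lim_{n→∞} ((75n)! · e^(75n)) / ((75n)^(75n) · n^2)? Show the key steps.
lim = 0

Stirling: (75n)! ~ sqrt(2π·75n) · (75n/e)^(75n). Hence
  (75n)! · e^(75n) / (75n)^(75n) ~ sqrt(2π·75n).
Dividing by n^2: sqrt(2π·75n) / n^2 = sqrt(2π·75) · n^((1−4)/2), so the expression behaves like sqrt(2π·75) · n^((1−4)/2) → 0.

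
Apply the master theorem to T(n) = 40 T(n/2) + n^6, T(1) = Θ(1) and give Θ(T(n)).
T(n) = Θ(n^6)

log_2 40 ≈ 5.322. f(n) = n^6 dominates n^(log_2 40) since 6 > 5.322, and the regularity condition a·f(n/b) = 40·(n/2)^6 = (40/64)·n^6 ≤ c·f(n) holds with c = 40/64 ≈ 0.625 < 1. So this is Case 3: T(n) = Θ(f(n)) = Θ(n^6).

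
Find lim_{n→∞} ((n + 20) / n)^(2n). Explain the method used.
lim = e^40

Rewrite as (1 + 20/n)^(2n). By the standard limit (1 + x/n)^n → e^x, we have (1 + 20/n)^n → e^20, and raising to the 2nd power gives e^40.
More precisely, ln[(1 + 20/n)^(2n)] = 2n · ln(1 + 20/n) = 2n · (20/n + O(1/n^2)) = 40 + O(1/n) → 40.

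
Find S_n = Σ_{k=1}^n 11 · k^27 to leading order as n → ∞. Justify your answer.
S_n ~ 11 · n^28 / 28

By integral comparison (Euler-Maclaurin), Σ_{k=1}^n 11 · k^27 = 11 · ∫_0^n x^27 dx + O(n^27) = 11 · n^28/28 + O(n^27). (Equivalently, Faulhaber's formula gives the same leading term.)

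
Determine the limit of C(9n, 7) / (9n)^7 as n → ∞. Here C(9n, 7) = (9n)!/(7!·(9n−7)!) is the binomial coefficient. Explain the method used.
lim = 1/7! = 1/5040

With N = 9n → ∞: C(N, 7) / N^7 = [N(N−1)…(N−6)] / (7! · N^7) = (1/7!) · 1 · (1 − 1/(9n)) · … · (1 − 6/(9n)). Each factor → 1 as N → ∞, so the limit is 1/7! = 1/5040.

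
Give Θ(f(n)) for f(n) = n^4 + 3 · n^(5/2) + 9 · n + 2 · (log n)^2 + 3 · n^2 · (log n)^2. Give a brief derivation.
f(n) ∈ Θ(n^4)

Compare the terms by growth order. For large n, n^a · (log n)^b dominates n^a' · (log n)^b' iff a > a', or (a = a' and b > b'). Ranking the 5 terms shows the dominant one is n^4. Hence f(n) ∈ Θ(n^4).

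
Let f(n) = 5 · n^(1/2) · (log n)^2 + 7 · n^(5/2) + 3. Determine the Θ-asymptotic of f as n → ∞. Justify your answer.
f(n) ∈ Θ(n^(5/2))

Compare the terms by growth order. For large n, n^a · (log n)^b dominates n^a' · (log n)^b' iff a > a', or (a = a' and b > b'). Ranking the 3 terms shows the dominant one is 7 · n^(5/2). Hence f(n) ∈ Θ(n^(5/2)).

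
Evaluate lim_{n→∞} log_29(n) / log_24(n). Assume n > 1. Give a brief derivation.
lim = ln(24) / ln(29) = log_29(24)

Change of base: log_29(n) = ln n / ln 29 and log_24(n) = ln n / ln 24. The ratio is (ln n / ln 29) · (ln 24 / ln n) = ln 24 / ln 29, a constant independent of n. So the limit is ln 24 / ln 29 = log_29(24).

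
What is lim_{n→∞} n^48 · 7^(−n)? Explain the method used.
lim = 0

Exponentials with base > 1 dominate every fixed polynomial: for any fixed c, n^c / 7^n → 0 as n → ∞ (e.g. by the ratio test, or by writing 7^n = e^(n ln 7) and noting e^(n ln 7) / n^c → ∞). Hence n^48 · 7^(−n) = n^48 / 7^n → 0.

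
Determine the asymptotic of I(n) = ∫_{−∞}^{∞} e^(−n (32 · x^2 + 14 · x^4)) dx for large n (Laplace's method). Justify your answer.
I(n) ~ sqrt(π/(32n))

φ(x) = 32 · x^2 + 14 · x^4 has its unique global minimum at x* = 0 (since φ'(x) = 64x + 56x^3 = 0 only at x = 0 for real x with both coefficients positive, and φ → ∞ as |x| → ∞). At x* = 0, φ(0) = 0 and φ''(0) = 64. Laplace's method then gives
  I(n) ~ sqrt(2π / (n · φ''(0))) · e^(−n φ(0)) = sqrt(2π / (64n)) = sqrt(π/(32n)).
The 14 · x^4 term contributes only at subleading order (an O(1/n) relative correction).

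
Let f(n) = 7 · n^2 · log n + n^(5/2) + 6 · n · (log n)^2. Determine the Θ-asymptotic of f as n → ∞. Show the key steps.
f(n) ∈ Θ(n^(5/2))

Compare the terms by growth order. For large n, n^a · (log n)^b dominates n^a' · (log n)^b' iff a > a', or (a = a' and b > b'). Ranking the 3 terms shows the dominant one is n^(5/2). Hence f(n) ∈ Θ(n^(5/2)).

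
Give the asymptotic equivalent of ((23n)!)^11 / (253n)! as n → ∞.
((23n)!)^11/(253n)! ~ ((2π·23n)^(10/2) / sqrt(11)) · 11^(−11·23n)  →  0

Write N = 23n. Stirling: N! ~ sqrt(2π N)(N/e)^N and (11N)! ~ sqrt(2π·11N)·(11N/e)^(11N).
  (N!)^11/(11N)! ~ (2π N)^(11/2) (N/e)^(11N) / [sqrt(2π·11N) (11N/e)^(11N)]
     = (2π N)^(11/2) / sqrt(2π·11N) · (N/(11N))^(11N)
     = (2π N)^((11−1)/2) / sqrt(11) · 11^(−11N).
Since 11^11 > 1, the factor 11^(−11N) decays exponentially, so the ratio → 0. Substituting N = 23n gives the stated form.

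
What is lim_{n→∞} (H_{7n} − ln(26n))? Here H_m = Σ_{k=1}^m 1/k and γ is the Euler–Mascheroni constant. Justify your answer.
lim = ln(7/26) + γ

By Euler-Maclaurin, H_m = ln m + γ + O(1/m). So
  H_{7n} − ln(26n) = ln(7n) + γ − ln(26n) + O(1/n)
                       = ln(7/26) + γ + O(1/n).
Hence the limit is ln(7/26) + γ.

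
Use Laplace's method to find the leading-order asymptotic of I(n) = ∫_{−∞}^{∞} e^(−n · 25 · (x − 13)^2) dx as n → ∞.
I(n) = sqrt(π/(25n))

Here φ(x) = 25 · (x − 13)^2 has its unique minimum at x* = 13 with φ(x*) = 0 and φ''(x*) = 50. Laplace's method gives
  I(n) ~ e^(−n φ(x*)) · sqrt(2π / (n · φ''(x*))) = sqrt(2π / (50n)) = sqrt(π/(25n)).
This is exact: substituting u = (x − 13)·sqrt(25n) gives I(n) = (1/sqrt(25n)) ∫_{−∞}^{∞} e^(−u^2) du = sqrt(π/(25n)).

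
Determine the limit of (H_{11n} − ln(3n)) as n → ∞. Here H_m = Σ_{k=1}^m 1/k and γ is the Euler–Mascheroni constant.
lim = ln(11/3) + γ

By Euler-Maclaurin, H_m = ln m + γ + O(1/m). So
  H_{11n} − ln(3n) = ln(11n) + γ − ln(3n) + O(1/n)
                       = ln(11/3) + γ + O(1/n).
Hence the limit is ln(11/3) + γ.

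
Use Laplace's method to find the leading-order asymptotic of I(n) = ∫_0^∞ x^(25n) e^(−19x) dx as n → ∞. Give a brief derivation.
I(n) ~ (sqrt(2π·25n) / 19) · (25n/(19e))^(25n)

Write the integrand as exp(25n ln x − 19x) and set f(x) = 25n ln x − 19x. Then f'(x) = 25n/x − 19 = 0 at x* = 25n/19, and f''(x*) = −25n/x*^2 = −19^2/(25n). Laplace's method (interior maximum) gives
  I(n) ~ e^(f(x*)) · sqrt(2π / |f''(x*)|)
        = exp(25n ln(25n/19) − 25n) · sqrt(2π · 25n / 19^2)
        = (25n/19)^(25n) e^(−25n) · sqrt(2π·25n) / 19
        = (sqrt(2π·25n) / 19) · (25n/(19e))^(25n).
This matches Γ(25n+1)/19^(25n+1) with Stirling applied to Γ.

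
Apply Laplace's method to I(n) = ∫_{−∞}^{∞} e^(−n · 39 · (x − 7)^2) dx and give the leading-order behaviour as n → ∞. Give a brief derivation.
I(n) = sqrt(π/(39n))

Here φ(x) = 39 · (x − 7)^2 has its unique minimum at x* = 7 with φ(x*) = 0 and φ''(x*) = 78. Laplace's method gives
  I(n) ~ e^(−n φ(x*)) · sqrt(2π / (n · φ''(x*))) = sqrt(2π / (78n)) = sqrt(π/(39n)).
This is exact: substituting u = (x − 7)·sqrt(39n) gives I(n) = (1/sqrt(39n)) ∫_{−∞}^{∞} e^(−u^2) du = sqrt(π/(39n)).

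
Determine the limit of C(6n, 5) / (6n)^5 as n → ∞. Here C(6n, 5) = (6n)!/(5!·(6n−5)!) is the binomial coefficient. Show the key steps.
lim = 1/5! = 1/120

With N = 6n → ∞: C(N, 5) / N^5 = [N(N−1)…(N−4)] / (5! · N^5) = (1/5!) · 1 · (1 − 1/(6n)) · (1 − 2/(6n)) · (1 − 3/(6n)) · (1 − 4/(6n)). Each factor → 1 as N → ∞, so the limit is 1/5! = 1/120.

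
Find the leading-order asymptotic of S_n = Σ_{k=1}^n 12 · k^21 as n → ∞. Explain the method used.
S_n ~ 6 · n^22 / 11

By integral comparison (Euler-Maclaurin), Σ_{k=1}^n 12 · k^21 = 12 · ∫_0^n x^21 dx + O(n^21) = 12 · n^22/22 = 6 · n^22 / 11 + O(n^21). (Equivalently, Faulhaber's formula gives the same leading term.)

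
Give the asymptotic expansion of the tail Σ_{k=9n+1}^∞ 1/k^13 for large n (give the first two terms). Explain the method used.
Σ_{k>9n} 1/k^13 = 1/(12 · (9n)^12) − 1/(2 · (9n)^13) + O(1/(9n)^14)

Compare to the integral: ∫_{9n}^∞ x^(−13) dx = [−x^(−12)/12]_{9n}^∞ = 1/((13−1)·(9n)^12). The Euler-Maclaurin correction adds −f(9n)/2 = −1/(2·(9n)^13). Euler-Maclaurin then gives
  Σ_{k>9n} 1/k^13 = ∫_{9n}^∞ dx/x^13 − 1/(2·(9n)^13) + O(1/(9n)^14).
(Equivalently this is ζ(13) − Σ_{k≤9n} 1/k^13.)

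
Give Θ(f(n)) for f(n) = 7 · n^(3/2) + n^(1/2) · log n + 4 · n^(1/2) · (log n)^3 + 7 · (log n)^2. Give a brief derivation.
f(n) ∈ Θ(n^(3/2))

Compare the terms by growth order. For large n, n^a · (log n)^b dominates n^a' · (log n)^b' iff a > a', or (a = a' and b > b'). Ranking the 4 terms shows the dominant one is 7 · n^(3/2). Hence f(n) ∈ Θ(n^(3/2)).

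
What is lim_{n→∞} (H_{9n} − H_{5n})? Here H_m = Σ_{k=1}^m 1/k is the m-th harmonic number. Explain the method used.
lim = ln(9/5)

Euler-Maclaurin gives H_m = ln m + γ + 1/(2m) + O(1/m^2). The γ and O(1/m) terms cancel in the difference:
  H_{9n} − H_{5n} = ln(9n) − ln(5n) + O(1/n) = ln(9/5) + O(1/n).
Hence the limit is ln(9/5).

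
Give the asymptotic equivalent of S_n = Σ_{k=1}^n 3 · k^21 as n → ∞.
S_n ~ 3 · n^22 / 22

By integral comparison (Euler-Maclaurin), Σ_{k=1}^n 3 · k^21 = 3 · ∫_0^n x^21 dx + O(n^21) = 3 · n^22/22 + O(n^21). (Equivalently, Faulhaber's formula gives the same leading term.)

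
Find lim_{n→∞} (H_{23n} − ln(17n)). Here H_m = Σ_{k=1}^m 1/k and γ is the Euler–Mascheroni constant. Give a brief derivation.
lim = ln(23/17) + γ

By Euler-Maclaurin, H_m = ln m + γ + O(1/m). So
  H_{23n} − ln(17n) = ln(23n) + γ − ln(17n) + O(1/n)
                       = ln(23/17) + γ + O(1/n).
Hence the limit is ln(23/17) + γ.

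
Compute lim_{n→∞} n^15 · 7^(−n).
lim = 0

Exponentials with base > 1 dominate every fixed polynomial: for any fixed c, n^c / 7^n → 0 as n → ∞ (e.g. by the ratio test, or by writing 7^n = e^(n ln 7) and noting e^(n ln 7) / n^c → ∞). Hence n^15 · 7^(−n) = n^15 / 7^n → 0.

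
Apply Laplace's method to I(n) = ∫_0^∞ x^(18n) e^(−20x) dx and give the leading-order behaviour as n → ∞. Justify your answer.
I(n) ~ (sqrt(2π·18n) / 20) · (18n/(20e))^(18n)

Write the integrand as exp(18n ln x − 20x) and set f(x) = 18n ln x − 20x. Then f'(x) = 18n/x − 20 = 0 at x* = 18n/20, and f''(x*) = −18n/x*^2 = −20^2/(18n). Laplace's method (interior maximum) gives
  I(n) ~ e^(f(x*)) · sqrt(2π / |f''(x*)|)
        = exp(18n ln(18n/20) − 18n) · sqrt(2π · 18n / 20^2)
        = (18n/20)^(18n) e^(−18n) · sqrt(2π·18n) / 20
        = (sqrt(2π·18n) / 20) · (18n/(20e))^(18n).
This matches Γ(18n+1)/20^(18n+1) with Stirling applied to Γ.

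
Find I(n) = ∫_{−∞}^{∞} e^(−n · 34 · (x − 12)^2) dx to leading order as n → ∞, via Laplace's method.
I(n) = sqrt(π/(34n))

Here φ(x) = 34 · (x − 12)^2 has its unique minimum at x* = 12 with φ(x*) = 0 and φ''(x*) = 68. Laplace's method gives
  I(n) ~ e^(−n φ(x*)) · sqrt(2π / (n · φ''(x*))) = sqrt(2π / (68n)) = sqrt(π/(34n)).
This is exact: substituting u = (x − 12)·sqrt(34n) gives I(n) = (1/sqrt(34n)) ∫_{−∞}^{∞} e^(−u^2) du = sqrt(π/(34n)).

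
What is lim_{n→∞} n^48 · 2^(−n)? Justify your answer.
lim = 0

Exponentials with base > 1 dominate every fixed polynomial: for any fixed c, n^c / 2^n → 0 as n → ∞ (e.g. by the ratio test, or by writing 2^n = e^(n ln 2) and noting e^(n ln 2) / n^c → ∞). Hence n^48 · 2^(−n) = n^48 / 2^n → 0.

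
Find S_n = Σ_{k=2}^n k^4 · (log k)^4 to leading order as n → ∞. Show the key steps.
S_n ~ n^5 · (log n)^4 / 5

By integral comparison, S_n = ∫_1^n x^4 · (log x)^4 dx + O(n^4 · (log n)^4). For the integral, the leading term of ∫_1^n x^4 (log x)^4 dx is n^5/5 · (log n)^4 (by repeated integration by parts; each step lowers the log-exponent and produces a relatively O(1/log n) correction). Hence S_n ~ n^5 · (log n)^4 / 5.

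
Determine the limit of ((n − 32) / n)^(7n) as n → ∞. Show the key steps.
lim = e^(−224)

Rewrite as (1 − 32/n)^(7n). By the standard limit (1 + x/n)^n → e^x, we have (1 − 32/n)^n → e^(−32), and raising to the 7th power gives e^(−224).
More precisely, ln[(1 − 32/n)^(7n)] = 7n · ln(1 − 32/n) = 7n · (-32/n + O(1/n^2)) = -224 + O(1/n) → -224.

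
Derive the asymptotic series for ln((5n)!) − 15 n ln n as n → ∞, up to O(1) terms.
ln((5n)!) − 15 n ln n = −10 n ln n + 5(ln 5 − 1) n + (1/2) ln(2π·5n) + O(1/n)

Stirling: ln((5n)!) = 5n ln(5n) − 5n + (1/2) ln(2π·5n) + O(1/n).
Expand 5n ln(5n) = 5n (ln n + ln 5) = 5n ln n + 5n ln 5.
Subtract 15n ln n: leading term is (5 − 15) n ln n = −10 n ln n. The next term is 5n ln 5 − 5n = 5(ln 5 − 1) n. Then the (1/2) ln(2π·5n) correction.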